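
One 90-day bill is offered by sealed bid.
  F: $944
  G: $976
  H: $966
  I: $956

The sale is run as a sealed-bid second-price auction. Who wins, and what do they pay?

Bids in order: 976 (G) > 966 (H) > 956 (I) > 944 (F)
G is highest; pays the second-highest bid, $966.

G pays $966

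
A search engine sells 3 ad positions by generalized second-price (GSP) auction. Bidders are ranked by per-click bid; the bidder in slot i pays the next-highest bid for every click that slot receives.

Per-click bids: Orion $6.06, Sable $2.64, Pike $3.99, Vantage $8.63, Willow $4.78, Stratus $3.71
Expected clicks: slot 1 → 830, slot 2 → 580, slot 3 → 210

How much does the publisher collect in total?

Sorting advertisers: $8.63 (Vantage) > $6.06 (Orion) > $4.78 (Willow) > $3.99 (Pike) > …
Slot 1: Vantage pays $6.06 × 830 = $5029.80
Slot 2: Orion pays $4.78 × 580 = $2772.40
Slot 3: Willow pays $3.99 × 210 = $837.90
Total = $8640.10

Total revenue: $8640.10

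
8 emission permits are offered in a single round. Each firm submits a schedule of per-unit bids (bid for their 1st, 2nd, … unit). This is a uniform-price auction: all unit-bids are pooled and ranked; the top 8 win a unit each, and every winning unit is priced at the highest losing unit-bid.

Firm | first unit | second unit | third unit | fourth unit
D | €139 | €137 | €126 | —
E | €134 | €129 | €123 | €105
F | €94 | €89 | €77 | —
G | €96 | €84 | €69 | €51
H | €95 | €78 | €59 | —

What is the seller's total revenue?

Total revenue: €760

Merging the schedules and taking the best 8: 139 (D-1), 137 (D-2), 134 (E-1), 129 (E-2), 126 (D-3), 123 (E-3), 105 (E-4), 96 (G-1)
First bid not allocated: €95.
Allocation: D 3, E 4, G 1. Every unit priced at €95.
Revenue = 8 × 95 = €760.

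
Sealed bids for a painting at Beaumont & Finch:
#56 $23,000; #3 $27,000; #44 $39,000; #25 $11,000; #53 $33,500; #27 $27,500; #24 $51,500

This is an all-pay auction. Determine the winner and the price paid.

Bids ranked: 51,500 (#24) > 39,000 (#44) > 33,500 (#53) > 27,500 (#27) > 27,000 (#3) > 23,000 (#56) > …
#24 wins with the top bid; all bids are sunk regardless.

#24 pays $51,500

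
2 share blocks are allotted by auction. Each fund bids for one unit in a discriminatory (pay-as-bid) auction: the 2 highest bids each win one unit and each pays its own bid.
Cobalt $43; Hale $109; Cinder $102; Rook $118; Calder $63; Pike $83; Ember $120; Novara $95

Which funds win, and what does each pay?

Bids ranked high→low: 120 (Ember), 118 (Rook), 109 (Hale), 102 (Cinder), …
Top 2: Ember, Rook.
Each winner pays its own bid: Ember $120, Rook $118.

Ember $120, Rook $118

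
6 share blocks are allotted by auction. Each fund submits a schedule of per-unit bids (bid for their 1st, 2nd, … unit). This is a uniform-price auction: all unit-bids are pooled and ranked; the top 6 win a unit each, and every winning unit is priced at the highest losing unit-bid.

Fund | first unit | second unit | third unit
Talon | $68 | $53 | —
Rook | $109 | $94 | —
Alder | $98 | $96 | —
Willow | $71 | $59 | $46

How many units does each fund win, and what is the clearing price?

Alder 2, Rook 2, Talon 1, Willow 1; clearing price $59

Merging the schedules and taking the best 6: 109 (Rook-1), 98 (Alder-1), 96 (Alder-2), 94 (Rook-2), 71 (Willow-1), 68 (Talon-1)
First bid not allocated: $59.
Allocation: Alder 2, Rook 2, Talon 1, Willow 1.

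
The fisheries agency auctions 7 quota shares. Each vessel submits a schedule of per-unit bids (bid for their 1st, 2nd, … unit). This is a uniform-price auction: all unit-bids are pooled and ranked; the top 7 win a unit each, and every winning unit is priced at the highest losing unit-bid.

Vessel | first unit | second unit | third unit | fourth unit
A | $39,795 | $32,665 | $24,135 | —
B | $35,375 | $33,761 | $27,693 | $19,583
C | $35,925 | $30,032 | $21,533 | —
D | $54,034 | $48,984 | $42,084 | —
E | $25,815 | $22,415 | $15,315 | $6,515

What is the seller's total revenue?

Pooled unit-bids ranked (top 7): 54,034 (D-1), 48,984 (D-2), 42,084 (D-3), 39,795 (A-1), 35,925 (C-1), 35,375 (B-1), 33,761 (B-2)
The (k+1)-th unit-bid is $32,665.
Allocation: A 1, B 2, C 1, D 3. Every unit priced at $32,665.
Revenue = 7 × 32,665 = $228,655.

Total revenue: $228,655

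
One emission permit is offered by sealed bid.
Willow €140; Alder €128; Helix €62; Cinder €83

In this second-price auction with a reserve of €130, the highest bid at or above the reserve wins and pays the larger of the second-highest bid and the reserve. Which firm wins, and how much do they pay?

Bids in order: 140 (Willow) > 128 (Alder) > 83 (Cinder) > 62 (Helix)
Highest eligible bid: Willow at €140.
max(second-highest €128, reserve €130) = €130.

Willow pays €130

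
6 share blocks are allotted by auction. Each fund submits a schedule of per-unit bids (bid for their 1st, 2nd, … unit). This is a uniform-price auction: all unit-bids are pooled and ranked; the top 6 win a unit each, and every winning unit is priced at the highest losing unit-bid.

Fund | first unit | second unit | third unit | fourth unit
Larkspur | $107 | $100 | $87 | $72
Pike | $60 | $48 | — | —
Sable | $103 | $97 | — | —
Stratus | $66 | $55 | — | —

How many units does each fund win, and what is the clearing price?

Larkspur 4, Sable 2; clearing price $66

Merging the schedules and taking the best 6: 107 (Larkspur-1), 103 (Sable-1), 100 (Larkspur-2), 97 (Sable-2), 87 (Larkspur-3), 72 (Larkspur-4)
The (k+1)-th unit-bid is $66.
Allocation: Larkspur 4, Sable 2.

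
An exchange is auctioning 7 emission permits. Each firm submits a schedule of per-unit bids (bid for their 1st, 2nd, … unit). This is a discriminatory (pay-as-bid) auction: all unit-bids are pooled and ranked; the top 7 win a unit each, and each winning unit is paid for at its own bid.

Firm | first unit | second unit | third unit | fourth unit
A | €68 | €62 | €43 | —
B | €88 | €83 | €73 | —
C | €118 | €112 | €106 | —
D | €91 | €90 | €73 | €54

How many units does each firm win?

All unit-bids, highest first — top 7: 118 (C-1), 112 (C-2), 106 (C-3), 91 (D-1), 90 (D-2), 88 (B-1), 83 (B-2)
Next rejected bid: €73 (not a price — pay-as-bid).
Allocation: B 2, C 3, D 2.

B 2, C 3, D 2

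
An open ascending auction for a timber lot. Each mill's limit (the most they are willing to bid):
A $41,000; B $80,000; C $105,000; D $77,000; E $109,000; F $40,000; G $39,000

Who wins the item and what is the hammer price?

E wins at $105,000

Limits ranked: 109,000 (E) > 105,000 (C) > 80,000 (B) > 77,000 (D) > 41,000 (A) > 40,000 (F) > …
Once the price passes $105,000, only E is left; the hammer falls at C's limit of $105,000.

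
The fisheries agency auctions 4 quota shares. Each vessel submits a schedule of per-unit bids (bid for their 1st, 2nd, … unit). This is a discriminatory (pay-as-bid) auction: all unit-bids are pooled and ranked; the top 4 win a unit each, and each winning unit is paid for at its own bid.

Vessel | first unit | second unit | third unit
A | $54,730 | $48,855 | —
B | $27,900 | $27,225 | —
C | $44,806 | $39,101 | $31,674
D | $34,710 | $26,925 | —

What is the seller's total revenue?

Total revenue: $187,492

Pooled unit-bids ranked (top 4): 54,730 (A-1), 48,855 (A-2), 44,806 (C-1), 39,101 (C-2)
Next rejected bid: $34,710 (not a price — pay-as-bid).
Each winning unit pays its own bid.
Revenue = 54,730 + 48,855 + 44,806 + 39,101 = $187,492.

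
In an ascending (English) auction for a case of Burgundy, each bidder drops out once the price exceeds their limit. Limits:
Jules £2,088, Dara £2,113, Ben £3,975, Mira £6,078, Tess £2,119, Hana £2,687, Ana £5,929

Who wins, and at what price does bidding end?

Mira wins at £5,929

Limits ranked: 6,078 (Mira) > 5,929 (Ana) > 3,975 (Ben) > 2,687 (Hana) > 2,119 (Tess) > 2,113 (Dara) > …
Once the price passes £5,929, only Mira is left; the hammer falls at Ana's limit of £5,929.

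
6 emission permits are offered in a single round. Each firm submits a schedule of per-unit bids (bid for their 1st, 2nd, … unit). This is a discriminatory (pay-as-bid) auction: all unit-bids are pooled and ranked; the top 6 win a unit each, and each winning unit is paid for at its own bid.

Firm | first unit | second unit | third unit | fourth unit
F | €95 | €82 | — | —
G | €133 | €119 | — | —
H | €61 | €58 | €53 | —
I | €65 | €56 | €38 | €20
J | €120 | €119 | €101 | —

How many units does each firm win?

F 1, G 2, J 3

All unit-bids, highest first — top 6: 133 (G-1), 120 (J-1), 119 (G-2), 119 (J-2), 101 (J-3), 95 (F-1)
Next rejected bid: €82 (not a price — pay-as-bid).
Allocation: F 1, G 2, J 3.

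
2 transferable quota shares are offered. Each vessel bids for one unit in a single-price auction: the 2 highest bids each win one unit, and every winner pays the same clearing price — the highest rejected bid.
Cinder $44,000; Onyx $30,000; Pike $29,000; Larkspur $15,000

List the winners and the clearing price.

Cinder, Onyx; each pays $29,000

Sorting: 44,000 (Cinder), 30,000 (Onyx), 29,000 (Pike), 15,000 (Larkspur)
Winners (2 units): Cinder, Onyx.
Clearing price = highest rejected bid = $29,000.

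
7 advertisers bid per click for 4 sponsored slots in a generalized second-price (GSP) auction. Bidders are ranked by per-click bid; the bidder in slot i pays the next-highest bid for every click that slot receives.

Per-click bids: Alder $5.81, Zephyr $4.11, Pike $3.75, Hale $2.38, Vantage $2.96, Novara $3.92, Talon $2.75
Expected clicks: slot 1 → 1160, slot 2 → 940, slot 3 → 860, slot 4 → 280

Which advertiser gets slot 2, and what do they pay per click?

Ranked by bid: $5.81 (Alder) > $4.11 (Zephyr) > $3.92 (Novara) > $3.75 (Pike) > $2.96 (Vantage) > …
Slot 2 goes to the second-ranked bidder, Zephyr, who pays the next bid down: $3.92/click.

Zephyr; $3.92 per click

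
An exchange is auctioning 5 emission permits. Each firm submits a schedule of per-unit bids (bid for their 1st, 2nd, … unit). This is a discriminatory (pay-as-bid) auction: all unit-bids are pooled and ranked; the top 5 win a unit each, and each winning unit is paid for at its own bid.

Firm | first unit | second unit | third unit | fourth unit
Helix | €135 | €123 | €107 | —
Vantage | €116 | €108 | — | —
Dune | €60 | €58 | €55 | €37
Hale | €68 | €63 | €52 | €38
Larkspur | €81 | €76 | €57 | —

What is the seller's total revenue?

All unit-bids, highest first — top 5: 135 (Helix-1), 123 (Helix-2), 116 (Vantage-1), 108 (Vantage-2), 107 (Helix-3)
Next rejected bid: €81 (not a price — pay-as-bid).
Each winning unit pays its own bid.
Revenue = 135 + 123 + 116 + 108 + 107 = €589.

Total revenue: €589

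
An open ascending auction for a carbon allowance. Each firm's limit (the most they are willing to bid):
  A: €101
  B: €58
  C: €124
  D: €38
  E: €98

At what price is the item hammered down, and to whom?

Limits ranked: 124 (C) > 101 (A) > 98 (E) > 58 (B) > 38 (D)
A is the last rival to drop out, at €101; C remains and wins at that price.

C wins at €101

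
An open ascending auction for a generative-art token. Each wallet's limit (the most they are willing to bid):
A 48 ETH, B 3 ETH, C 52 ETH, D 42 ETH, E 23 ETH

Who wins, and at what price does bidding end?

Rule: the price rises until one bidder remains; the winner pays the price at which the last rival dropped out.
Sorting limits: 52 (C) > 48 (A) > 42 (D) > 23 (E) > 3 (B)
A is the last rival to drop out, at 48 ETH; C remains and wins at that price.

C wins at 48 ETH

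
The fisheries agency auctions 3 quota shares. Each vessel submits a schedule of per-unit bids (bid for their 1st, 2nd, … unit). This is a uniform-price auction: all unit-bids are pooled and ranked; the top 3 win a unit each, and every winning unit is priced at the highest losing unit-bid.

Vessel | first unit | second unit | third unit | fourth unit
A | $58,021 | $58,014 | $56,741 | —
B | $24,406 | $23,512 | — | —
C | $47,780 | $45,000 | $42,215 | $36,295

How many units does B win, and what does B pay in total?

Pooled unit-bids ranked (top 3): 58,021 (A-1), 58,014 (A-2), 56,741 (A-3)
Highest rejected unit-bid = $47,780.
B wins 0 unit(s) at $47,780 each.

B: 0 units, pays $0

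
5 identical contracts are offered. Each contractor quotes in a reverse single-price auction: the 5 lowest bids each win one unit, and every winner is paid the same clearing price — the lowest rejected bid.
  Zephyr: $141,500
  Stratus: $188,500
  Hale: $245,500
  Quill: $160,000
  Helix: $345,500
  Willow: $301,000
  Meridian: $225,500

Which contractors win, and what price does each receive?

Bids ranked low→high: 141,500 (Zephyr), 160,000 (Quill), 188,500 (Stratus), 225,500 (Meridian), 245,500 (Hale), 301,000 (Willow), 345,500 (Helix)
The 5 lowest are Zephyr, Quill, Stratus, Meridian, Hale.
First losing bid is Willow's $301,000, which sets the uniform price.

Zephyr, Quill, Stratus, Meridian, Hale; each is paid $301,000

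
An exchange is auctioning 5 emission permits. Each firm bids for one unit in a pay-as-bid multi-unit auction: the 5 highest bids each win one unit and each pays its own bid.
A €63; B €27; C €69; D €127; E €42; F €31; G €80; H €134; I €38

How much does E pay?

E pays €0

Sorting: 134 (H), 127 (D), 80 (G), 69 (C), 63 (A), 42 (E), 38 (I), …
Winners (5 units): H, D, G, C, A.
E does not win → €0.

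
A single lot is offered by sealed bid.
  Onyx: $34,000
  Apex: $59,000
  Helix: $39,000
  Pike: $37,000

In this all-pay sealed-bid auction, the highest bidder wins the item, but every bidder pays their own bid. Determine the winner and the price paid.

Bids ranked: 59,000 (Apex) > 39,000 (Helix) > 37,000 (Pike) > 34,000 (Onyx)
Apex is highest and takes the item; every bidder forfeits their bid.

Apex pays $59,000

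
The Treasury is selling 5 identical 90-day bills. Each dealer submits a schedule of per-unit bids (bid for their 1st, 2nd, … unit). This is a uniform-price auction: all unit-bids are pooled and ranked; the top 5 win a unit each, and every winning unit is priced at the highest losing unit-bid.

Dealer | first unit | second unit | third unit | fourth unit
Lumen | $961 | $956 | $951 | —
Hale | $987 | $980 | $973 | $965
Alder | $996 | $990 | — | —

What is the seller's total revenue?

Total revenue: $4,825

Pooled unit-bids ranked (top 5): 996 (Alder-1), 990 (Alder-2), 987 (Hale-1), 980 (Hale-2), 973 (Hale-3)
First bid not allocated: $965.
Allocation: Alder 2, Hale 3. Every unit priced at $965.
Revenue = 5 × 965 = $4,825.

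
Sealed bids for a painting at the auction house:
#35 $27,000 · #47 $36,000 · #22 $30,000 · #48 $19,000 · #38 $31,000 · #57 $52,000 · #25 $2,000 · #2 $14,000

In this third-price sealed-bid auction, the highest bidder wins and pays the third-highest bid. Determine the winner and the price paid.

Bids ranked: 52,000 (#57) > 36,000 (#47) > 31,000 (#38) > 30,000 (#22) > 27,000 (#35) > 19,000 (#48) > …
#57 is highest; pays the third-highest bid, $31,000.

#57 pays $31,000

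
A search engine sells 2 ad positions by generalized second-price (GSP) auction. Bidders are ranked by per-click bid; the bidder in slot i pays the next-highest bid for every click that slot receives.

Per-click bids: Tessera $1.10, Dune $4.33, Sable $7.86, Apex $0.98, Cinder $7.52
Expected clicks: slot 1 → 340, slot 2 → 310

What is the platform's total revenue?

Sorting advertisers: $7.86 (Sable) > $7.52 (Cinder) > $4.33 (Dune) > …
Slot 1: Sable pays $7.52 × 340 = $2556.80
Slot 2: Cinder pays $4.33 × 310 = $1342.30
Total = $3899.10

Total revenue: $3899.10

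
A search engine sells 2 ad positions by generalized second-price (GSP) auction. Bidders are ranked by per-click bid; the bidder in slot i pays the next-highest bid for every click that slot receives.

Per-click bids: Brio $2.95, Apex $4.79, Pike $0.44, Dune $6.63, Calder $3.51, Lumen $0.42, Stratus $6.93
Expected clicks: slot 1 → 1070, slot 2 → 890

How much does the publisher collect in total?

Total revenue: $11357.20

Per-click bids in order: $6.93 (Stratus) > $6.63 (Dune) > $4.79 (Apex) > …
Slot 1: Stratus pays $6.63 × 1070 = $7094.10
Slot 2: Dune pays $4.79 × 890 = $4263.10
Total = $11357.20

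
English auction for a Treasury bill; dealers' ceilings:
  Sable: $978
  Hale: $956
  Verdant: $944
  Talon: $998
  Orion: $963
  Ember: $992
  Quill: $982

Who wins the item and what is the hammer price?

Ascending (English) auction: the price rises until one bidder remains; the winner pays the price at which the last rival dropped out.
Limits ranked: 998 (Talon) > 992 (Ember) > 982 (Quill) > 978 (Sable) > 963 (Orion) > 956 (Hale) > …
Once the price passes $992, only Talon is left; the hammer falls at Ember's limit of $992.

Talon wins at $992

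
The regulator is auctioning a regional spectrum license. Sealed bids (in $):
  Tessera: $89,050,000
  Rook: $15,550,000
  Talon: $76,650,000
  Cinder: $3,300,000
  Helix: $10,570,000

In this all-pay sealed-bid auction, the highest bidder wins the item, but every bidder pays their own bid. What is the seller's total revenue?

All-pay sealed-bid auction: the highest bidder wins the item, but every bidder pays their own bid.
Bids ranked: 89,050,000 (Tessera) > 76,650,000 (Talon) > 15,550,000 (Rook) > 10,570,000 (Helix) > 3,300,000 (Cinder)
Tessera wins with the top bid; all bids are sunk regardless.
Every bidder forfeits their bid regardless of winning.
Revenue = 89,050,000 + 15,550,000 + 76,650,000 + 3,300,000 + 10,570,000 = $195,120,000.

Total revenue: $195,120,000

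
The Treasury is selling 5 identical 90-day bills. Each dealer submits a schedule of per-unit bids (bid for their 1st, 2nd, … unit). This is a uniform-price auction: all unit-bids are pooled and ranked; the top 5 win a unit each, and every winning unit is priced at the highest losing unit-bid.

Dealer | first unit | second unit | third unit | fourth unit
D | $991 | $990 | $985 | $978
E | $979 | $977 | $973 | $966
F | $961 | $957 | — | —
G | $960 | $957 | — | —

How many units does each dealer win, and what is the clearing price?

D 4, E 1; clearing price $977

Merging the schedules and taking the best 5: 991 (D-1), 990 (D-2), 985 (D-3), 979 (E-1), 978 (D-4)
The (k+1)-th unit-bid is $977.
Allocation: D 4, E 1.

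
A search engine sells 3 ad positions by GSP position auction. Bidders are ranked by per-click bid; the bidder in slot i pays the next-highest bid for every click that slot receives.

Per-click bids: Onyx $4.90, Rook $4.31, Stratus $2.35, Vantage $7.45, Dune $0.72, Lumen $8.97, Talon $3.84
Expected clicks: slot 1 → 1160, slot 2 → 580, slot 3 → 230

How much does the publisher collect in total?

Total revenue: $12475.30

Ranked by bid: $8.97 (Lumen) > $7.45 (Vantage) > $4.90 (Onyx) > $4.31 (Rook) > …
Slot 1: Lumen pays $7.45 × 1160 = $8642.00
Slot 2: Vantage pays $4.90 × 580 = $2842.00
Slot 3: Onyx pays $4.31 × 230 = $991.30
Total = $12475.30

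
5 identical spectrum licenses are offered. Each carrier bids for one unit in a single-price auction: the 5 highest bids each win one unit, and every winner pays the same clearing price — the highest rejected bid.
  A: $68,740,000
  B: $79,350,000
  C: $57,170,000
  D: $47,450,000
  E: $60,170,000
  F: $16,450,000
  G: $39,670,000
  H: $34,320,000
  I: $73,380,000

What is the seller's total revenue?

Total revenue: $237,250,000

Sorting: 79,350,000 (B), 73,380,000 (I), 68,740,000 (A), 60,170,000 (E), 57,170,000 (C), 47,450,000 (D), 39,670,000 (G), …
Winners (5 units): B, I, A, E, C.
First losing bid is D's $47,450,000, which sets the uniform price.
Total revenue = 5 × $47,450,000 = $237,250,000.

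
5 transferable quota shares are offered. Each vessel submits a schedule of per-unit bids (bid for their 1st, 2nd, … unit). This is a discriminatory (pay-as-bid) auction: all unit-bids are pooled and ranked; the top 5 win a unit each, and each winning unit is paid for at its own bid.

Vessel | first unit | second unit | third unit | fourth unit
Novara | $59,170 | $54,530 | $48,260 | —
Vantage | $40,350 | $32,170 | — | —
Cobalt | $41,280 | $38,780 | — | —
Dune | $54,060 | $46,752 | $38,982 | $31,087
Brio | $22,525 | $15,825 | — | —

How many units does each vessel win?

Merging the schedules and taking the best 5: 59,170 (Novara-1), 54,530 (Novara-2), 54,060 (Dune-1), 48,260 (Novara-3), 46,752 (Dune-2)
Next rejected bid: $41,280 (not a price — pay-as-bid).
Allocation: Dune 2, Novara 3.

Dune 2, Novara 3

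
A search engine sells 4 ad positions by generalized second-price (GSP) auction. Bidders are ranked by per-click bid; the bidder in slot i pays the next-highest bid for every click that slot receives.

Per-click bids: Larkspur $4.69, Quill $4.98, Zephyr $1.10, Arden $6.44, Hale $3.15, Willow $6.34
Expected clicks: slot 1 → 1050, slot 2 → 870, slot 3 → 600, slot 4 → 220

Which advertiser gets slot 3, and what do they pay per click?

Quill; $4.69 per click

Per-click bids in order: $6.44 (Arden) > $6.34 (Willow) > $4.98 (Quill) > $4.69 (Larkspur) > $3.15 (Hale) > …
Slot 3 goes to the third-ranked bidder, Quill, who pays the next bid down: $4.69/click.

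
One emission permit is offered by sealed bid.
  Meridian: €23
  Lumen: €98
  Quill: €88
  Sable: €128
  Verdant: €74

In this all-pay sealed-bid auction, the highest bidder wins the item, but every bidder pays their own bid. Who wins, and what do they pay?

Sorting bids: 128 (Sable) > 98 (Lumen) > 88 (Quill) > 74 (Verdant) > 23 (Meridian)
Sable is highest and takes the item; every bidder forfeits their bid.

Sable pays €128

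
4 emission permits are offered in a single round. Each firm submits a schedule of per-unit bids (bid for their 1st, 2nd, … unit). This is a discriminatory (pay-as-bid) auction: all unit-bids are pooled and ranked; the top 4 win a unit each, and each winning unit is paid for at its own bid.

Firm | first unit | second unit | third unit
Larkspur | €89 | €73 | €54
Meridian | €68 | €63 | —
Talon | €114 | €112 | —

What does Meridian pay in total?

Merging the schedules and taking the best 4: 114 (Talon-1), 112 (Talon-2), 89 (Larkspur-1), 73 (Larkspur-2)
Next rejected bid: €68 (not a price — pay-as-bid).
Meridian wins no units.

Meridian pays €0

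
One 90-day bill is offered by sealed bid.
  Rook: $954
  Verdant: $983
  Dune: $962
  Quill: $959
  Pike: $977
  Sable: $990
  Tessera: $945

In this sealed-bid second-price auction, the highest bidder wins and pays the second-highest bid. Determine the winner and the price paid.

Rule: the highest bidder wins and pays the second-highest bid.
Sorting bids: 990 (Sable) > 983 (Verdant) > 977 (Pike) > 962 (Dune) > 959 (Quill) > 954 (Rook) > …
Sable wins with the highest bid; price is set by the runner-up at $983.

Sable pays $983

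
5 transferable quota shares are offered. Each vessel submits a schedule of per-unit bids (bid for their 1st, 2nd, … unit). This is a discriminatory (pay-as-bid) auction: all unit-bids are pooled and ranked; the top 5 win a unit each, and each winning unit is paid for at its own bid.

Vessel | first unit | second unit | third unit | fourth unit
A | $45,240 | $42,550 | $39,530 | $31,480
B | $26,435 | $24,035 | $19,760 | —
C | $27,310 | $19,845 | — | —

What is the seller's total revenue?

All unit-bids, highest first — top 5: 45,240 (A-1), 42,550 (A-2), 39,530 (A-3), 31,480 (A-4), 27,310 (C-1)
Next rejected bid: $26,435 (not a price — pay-as-bid).
Each winning unit pays its own bid.
Revenue = 45,240 + 42,550 + 39,530 + 31,480 + 27,310 = $186,110.

Total revenue: $186,110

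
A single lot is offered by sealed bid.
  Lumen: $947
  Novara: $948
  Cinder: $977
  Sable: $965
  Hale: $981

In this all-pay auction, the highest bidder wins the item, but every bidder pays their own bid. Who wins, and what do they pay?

Sorting bids: 981 (Hale) > 977 (Cinder) > 965 (Sable) > 948 (Novara) > 947 (Lumen)
Hale is highest and takes the item; every bidder forfeits their bid.

Hale pays $981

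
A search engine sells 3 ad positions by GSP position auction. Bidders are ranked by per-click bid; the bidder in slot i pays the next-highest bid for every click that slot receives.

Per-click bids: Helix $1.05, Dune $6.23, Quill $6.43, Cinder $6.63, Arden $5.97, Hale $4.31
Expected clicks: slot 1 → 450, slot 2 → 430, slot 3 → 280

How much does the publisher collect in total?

Total revenue: $7244.00

Ranked by bid: $6.63 (Cinder) > $6.43 (Quill) > $6.23 (Dune) > $5.97 (Arden) > …
Slot 1: Cinder pays $6.43 × 450 = $2893.50
Slot 2: Quill pays $6.23 × 430 = $2678.90
Slot 3: Dune pays $5.97 × 280 = $1671.60
Total = $7244.00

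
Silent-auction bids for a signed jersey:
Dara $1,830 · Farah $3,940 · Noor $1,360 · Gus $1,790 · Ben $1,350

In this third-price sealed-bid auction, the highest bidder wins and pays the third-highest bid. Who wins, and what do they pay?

Rule: the highest bidder wins and pays the third-highest bid.
Bids in order: 3,940 (Farah) > 1,830 (Dara) > 1,790 (Gus) > 1,360 (Noor) > 1,350 (Ben)
Farah is highest; pays the third-highest bid, $1,790.

Farah pays $1,790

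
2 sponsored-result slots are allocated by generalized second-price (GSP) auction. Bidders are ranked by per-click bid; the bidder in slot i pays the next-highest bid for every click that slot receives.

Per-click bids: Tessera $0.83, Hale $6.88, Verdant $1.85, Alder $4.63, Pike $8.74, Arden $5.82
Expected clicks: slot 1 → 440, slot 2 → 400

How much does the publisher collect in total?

Per-click bids in order: $8.74 (Pike) > $6.88 (Hale) > $5.82 (Arden) > …
Slot 1: Pike pays $6.88 × 440 = $3027.20
Slot 2: Hale pays $5.82 × 400 = $2328.00
Total = $5355.20

Total revenue: $5355.20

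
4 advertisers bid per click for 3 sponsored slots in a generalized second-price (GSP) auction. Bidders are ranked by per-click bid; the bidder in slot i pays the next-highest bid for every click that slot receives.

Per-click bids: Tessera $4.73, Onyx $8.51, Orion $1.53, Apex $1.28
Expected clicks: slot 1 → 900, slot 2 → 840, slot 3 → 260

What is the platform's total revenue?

Total revenue: $5875.00

Per-click bids in order: $8.51 (Onyx) > $4.73 (Tessera) > $1.53 (Orion) > $1.28 (Apex)
Slot 1: Onyx pays $4.73 × 900 = $4257.00
Slot 2: Tessera pays $1.53 × 840 = $1285.20
Slot 3: Orion pays $1.28 × 260 = $332.80
Total = $5875.00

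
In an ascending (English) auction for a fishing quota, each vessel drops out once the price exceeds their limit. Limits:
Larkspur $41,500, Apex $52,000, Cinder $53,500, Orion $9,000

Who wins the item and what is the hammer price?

Cinder wins at $52,000

Limits in order: 53,500 (Cinder) > 52,000 (Apex) > 41,500 (Larkspur) > 9,000 (Orion)
Apex is the last rival to drop out, at $52,000; Cinder remains and wins at that price.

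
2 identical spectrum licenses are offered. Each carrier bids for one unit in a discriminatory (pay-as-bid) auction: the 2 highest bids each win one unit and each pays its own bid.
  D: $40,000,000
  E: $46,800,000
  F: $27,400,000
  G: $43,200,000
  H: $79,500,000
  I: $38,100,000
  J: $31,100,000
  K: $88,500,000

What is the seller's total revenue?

Bids ranked high→low: 88,500,000 (K), 79,500,000 (H), 46,800,000 (E), 43,200,000 (G), …
Top 2: K, H.
Total revenue = 88,500,000 + 79,500,000 = $168,000,000.

Total revenue: $168,000,000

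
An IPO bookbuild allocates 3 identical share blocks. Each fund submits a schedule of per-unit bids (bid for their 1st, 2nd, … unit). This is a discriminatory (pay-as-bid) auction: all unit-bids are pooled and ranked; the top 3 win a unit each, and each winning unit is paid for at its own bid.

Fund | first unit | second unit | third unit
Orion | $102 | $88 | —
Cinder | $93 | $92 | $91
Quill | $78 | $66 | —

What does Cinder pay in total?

Merging the schedules and taking the best 3: 102 (Orion-1), 93 (Cinder-1), 92 (Cinder-2)
Next rejected bid: $91 (not a price — pay-as-bid).
Cinder's winning unit-bids: 93 + 92 = $185.

Cinder pays $185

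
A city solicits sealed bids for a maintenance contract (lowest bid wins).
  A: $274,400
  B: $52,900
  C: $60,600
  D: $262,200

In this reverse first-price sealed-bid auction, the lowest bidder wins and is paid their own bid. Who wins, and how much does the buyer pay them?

B is paid $52,900

Reverse first-price sealed-bid auction: the lowest bidder wins and is paid their own bid.
Sorting bids: 52,900 (B) < 60,600 (C) < 262,200 (D) < 274,400 (A)
B is lowest → is paid own bid, $52,900.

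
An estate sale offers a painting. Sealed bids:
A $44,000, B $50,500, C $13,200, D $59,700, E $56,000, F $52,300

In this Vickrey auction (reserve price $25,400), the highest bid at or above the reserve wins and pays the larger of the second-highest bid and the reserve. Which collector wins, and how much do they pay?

Sorting bids: 59,700 (D) > 56,000 (E) > 52,300 (F) > 50,500 (B) > 44,000 (A) > 13,200 (C)
Highest eligible bid: D at $59,700.
Second-highest bid $56,000 exceeds the reserve $25,400 → payment $56,000.

D pays $56,000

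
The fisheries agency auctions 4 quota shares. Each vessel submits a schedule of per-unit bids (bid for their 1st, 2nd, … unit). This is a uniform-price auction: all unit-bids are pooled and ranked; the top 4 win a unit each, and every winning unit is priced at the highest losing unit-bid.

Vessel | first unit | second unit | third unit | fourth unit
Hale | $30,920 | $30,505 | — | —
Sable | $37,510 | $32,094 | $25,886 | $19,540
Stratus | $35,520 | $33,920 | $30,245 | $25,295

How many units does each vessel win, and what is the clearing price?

Merging the schedules and taking the best 4: 37,510 (Sable-1), 35,520 (Stratus-1), 33,920 (Stratus-2), 32,094 (Sable-2)
Highest rejected unit-bid = $30,920.
Allocation: Sable 2, Stratus 2.

Sable 2, Stratus 2; clearing price $30,920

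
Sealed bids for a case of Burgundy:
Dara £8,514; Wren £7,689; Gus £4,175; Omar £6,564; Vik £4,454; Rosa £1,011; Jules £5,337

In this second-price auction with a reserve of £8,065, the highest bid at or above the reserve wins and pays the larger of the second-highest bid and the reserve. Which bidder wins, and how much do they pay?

Bids in order: 8,514 (Dara) > 7,689 (Wren) > 6,564 (Omar) > 5,337 (Jules) > 4,454 (Vik) > 4,175 (Gus) > …
Highest eligible bid: Dara at £8,514.
max(second-highest £7,689, reserve £8,065) = £8,065.

Dara pays £8,065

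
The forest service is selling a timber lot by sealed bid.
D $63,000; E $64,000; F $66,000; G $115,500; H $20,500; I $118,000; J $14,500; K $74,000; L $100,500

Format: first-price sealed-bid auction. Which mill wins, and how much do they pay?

Rule: the highest bidder wins and pays their own bid.
Sorting bids: 118,000 (I) > 115,500 (G) > 100,500 (L) > 74,000 (K) > 66,000 (F) > 64,000 (E) > …
First-price: I pays what they bid, $118,000.

I pays $118,000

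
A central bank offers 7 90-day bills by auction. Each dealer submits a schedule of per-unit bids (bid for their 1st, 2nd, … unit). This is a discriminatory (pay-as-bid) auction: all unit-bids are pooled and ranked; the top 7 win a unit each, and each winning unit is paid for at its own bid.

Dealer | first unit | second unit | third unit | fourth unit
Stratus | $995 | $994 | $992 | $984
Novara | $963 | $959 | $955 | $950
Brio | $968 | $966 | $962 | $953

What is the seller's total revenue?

Pooled unit-bids ranked (top 7): 995 (Stratus-1), 994 (Stratus-2), 992 (Stratus-3), 984 (Stratus-4), 968 (Brio-1), 966 (Brio-2), 963 (Novara-1)
Next rejected bid: $962 (not a price — pay-as-bid).
Each winning unit pays its own bid.
Revenue = 995 + 994 + 992 + 984 + 968 + 966 + 963 = $6,862.

Total revenue: $6,862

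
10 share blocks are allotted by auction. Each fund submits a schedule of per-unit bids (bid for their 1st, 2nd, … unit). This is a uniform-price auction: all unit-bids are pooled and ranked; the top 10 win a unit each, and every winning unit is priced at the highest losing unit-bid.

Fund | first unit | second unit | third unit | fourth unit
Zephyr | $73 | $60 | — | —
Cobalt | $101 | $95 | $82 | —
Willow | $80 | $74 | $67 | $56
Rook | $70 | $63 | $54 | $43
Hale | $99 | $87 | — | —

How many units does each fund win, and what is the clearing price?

Cobalt 3, Hale 2, Rook 1, Willow 3, Zephyr 1; clearing price $63

Merging the schedules and taking the best 10: 101 (Cobalt-1), 99 (Hale-1), 95 (Cobalt-2), 87 (Hale-2), 82 (Cobalt-3), 80 (Willow-1), 74 (Willow-2), 73 (Zephyr-1), 70 (Rook-1), 67 (Willow-3)
The (k+1)-th unit-bid is $63.
Allocation: Cobalt 3, Hale 2, Rook 1, Willow 3, Zephyr 1.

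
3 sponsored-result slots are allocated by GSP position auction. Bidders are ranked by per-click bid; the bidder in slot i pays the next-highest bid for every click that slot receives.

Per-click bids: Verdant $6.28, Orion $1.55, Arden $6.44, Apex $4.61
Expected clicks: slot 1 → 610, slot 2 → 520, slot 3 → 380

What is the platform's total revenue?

Ranked by bid: $6.44 (Arden) > $6.28 (Verdant) > $4.61 (Apex) > $1.55 (Orion)
Slot 1: Arden pays $6.28 × 610 = $3830.80
Slot 2: Verdant pays $4.61 × 520 = $2397.20
Slot 3: Apex pays $1.55 × 380 = $589.00
Total = $6817.00

Total revenue: $6817.00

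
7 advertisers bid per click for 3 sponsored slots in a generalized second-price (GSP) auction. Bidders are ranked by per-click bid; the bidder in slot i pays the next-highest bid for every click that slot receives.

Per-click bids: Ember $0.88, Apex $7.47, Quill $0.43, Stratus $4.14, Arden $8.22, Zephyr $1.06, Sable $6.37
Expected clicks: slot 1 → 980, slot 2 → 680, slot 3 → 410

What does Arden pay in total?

Per-click bids in order: $8.22 (Arden) > $7.47 (Apex) > $6.37 (Sable) > $4.14 (Stratus) > …
Arden holds slot 1 → pays next bid $7.47 × 980 clicks = $7320.60.

Arden pays $7320.60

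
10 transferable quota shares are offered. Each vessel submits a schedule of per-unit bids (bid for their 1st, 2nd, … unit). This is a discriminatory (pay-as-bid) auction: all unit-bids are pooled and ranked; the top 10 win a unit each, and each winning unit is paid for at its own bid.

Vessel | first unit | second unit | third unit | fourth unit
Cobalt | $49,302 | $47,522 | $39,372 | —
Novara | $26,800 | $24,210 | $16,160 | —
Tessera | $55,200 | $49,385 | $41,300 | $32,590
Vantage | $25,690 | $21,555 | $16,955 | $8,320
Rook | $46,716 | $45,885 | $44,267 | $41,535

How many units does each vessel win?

Cobalt 3, Rook 4, Tessera 3

All unit-bids, highest first — top 10: 55,200 (Tessera-1), 49,385 (Tessera-2), 49,302 (Cobalt-1), 47,522 (Cobalt-2), 46,716 (Rook-1), 45,885 (Rook-2), 44,267 (Rook-3), 41,535 (Rook-4), 41,300 (Tessera-3), 39,372 (Cobalt-3)
Next rejected bid: $32,590 (not a price — pay-as-bid).
Allocation: Cobalt 3, Rook 4, Tessera 3.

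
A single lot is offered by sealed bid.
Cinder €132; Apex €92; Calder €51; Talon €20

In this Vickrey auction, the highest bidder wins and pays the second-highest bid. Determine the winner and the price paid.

Cinder pays €92

Sorting bids: 132 (Cinder) > 92 (Apex) > 51 (Calder) > 20 (Talon)
Cinder wins with the highest bid; price is set by the runner-up at €92.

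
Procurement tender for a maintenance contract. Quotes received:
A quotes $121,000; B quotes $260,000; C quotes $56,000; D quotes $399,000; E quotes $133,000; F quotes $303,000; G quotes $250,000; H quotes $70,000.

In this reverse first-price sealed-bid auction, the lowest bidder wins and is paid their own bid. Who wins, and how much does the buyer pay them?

Rule: the lowest bidder wins and is paid their own bid.
Bids in order: 56,000 (C) < 70,000 (H) < 121,000 (A) < 133,000 (E) < 250,000 (G) < 260,000 (B) < …
First-price: C is paid what they bid, $56,000.

C is paid $56,000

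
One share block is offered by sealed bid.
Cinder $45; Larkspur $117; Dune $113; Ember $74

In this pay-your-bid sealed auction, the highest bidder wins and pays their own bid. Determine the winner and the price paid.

Larkspur pays $117

Pay-your-bid sealed auction: the highest bidder wins and pays their own bid.
Bids in order: 117 (Larkspur) > 113 (Dune) > 74 (Ember) > 45 (Cinder)
Larkspur is highest → pays own bid, $117.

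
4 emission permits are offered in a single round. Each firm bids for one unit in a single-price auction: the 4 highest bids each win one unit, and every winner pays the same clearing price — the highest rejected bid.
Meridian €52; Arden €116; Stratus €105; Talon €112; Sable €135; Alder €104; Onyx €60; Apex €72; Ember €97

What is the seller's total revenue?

Bids ranked high→low: 135 (Sable), 116 (Arden), 112 (Talon), 105 (Stratus), 104 (Alder), 97 (Ember), …
The 4 highest are Sable, Arden, Talon, Stratus.
Highest unsuccessful bid: €104 → clearing price.
Total revenue = 4 × €104 = €416.

Total revenue: €416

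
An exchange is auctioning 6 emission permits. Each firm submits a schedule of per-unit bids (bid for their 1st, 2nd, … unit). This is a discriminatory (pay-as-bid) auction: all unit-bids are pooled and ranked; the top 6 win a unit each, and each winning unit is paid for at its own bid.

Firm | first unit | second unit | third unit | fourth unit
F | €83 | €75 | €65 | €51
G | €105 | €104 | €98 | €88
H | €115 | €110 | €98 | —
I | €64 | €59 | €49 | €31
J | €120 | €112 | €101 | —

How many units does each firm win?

G 2, H 2, J 2

All unit-bids, highest first — top 6: 120 (J-1), 115 (H-1), 112 (J-2), 110 (H-2), 105 (G-1), 104 (G-2)
Next rejected bid: €101 (not a price — pay-as-bid).
Allocation: G 2, H 2, J 2.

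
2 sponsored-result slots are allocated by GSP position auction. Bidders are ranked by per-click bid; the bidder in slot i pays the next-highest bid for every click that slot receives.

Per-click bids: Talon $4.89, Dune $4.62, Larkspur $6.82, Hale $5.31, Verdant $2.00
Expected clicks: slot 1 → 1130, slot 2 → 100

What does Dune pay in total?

Dune pays $0.00

Per-click bids in order: $6.82 (Larkspur) > $5.31 (Hale) > $4.89 (Talon) > …
Dune ranks below slot 2 → no slot, pays nothing.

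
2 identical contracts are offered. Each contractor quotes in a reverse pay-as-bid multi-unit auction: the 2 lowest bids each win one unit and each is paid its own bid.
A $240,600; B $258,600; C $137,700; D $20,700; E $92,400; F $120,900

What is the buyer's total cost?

Total cost: $113,100

Ordering the bids: 20,700 (D), 92,400 (E), 120,900 (F), 137,700 (C), …
Winners (2 units): D, E.
Total cost = 20,700 + 92,400 = $113,100.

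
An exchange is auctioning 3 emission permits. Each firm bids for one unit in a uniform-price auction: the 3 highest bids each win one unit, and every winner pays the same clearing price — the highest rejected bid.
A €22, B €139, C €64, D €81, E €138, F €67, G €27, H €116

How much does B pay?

B pays €81

Bids ranked high→low: 139 (B), 138 (E), 116 (H), 81 (D), 67 (F), …
The 3 highest are B, E, H.
Highest unsuccessful bid: €81 → clearing price.
B wins → pays €81.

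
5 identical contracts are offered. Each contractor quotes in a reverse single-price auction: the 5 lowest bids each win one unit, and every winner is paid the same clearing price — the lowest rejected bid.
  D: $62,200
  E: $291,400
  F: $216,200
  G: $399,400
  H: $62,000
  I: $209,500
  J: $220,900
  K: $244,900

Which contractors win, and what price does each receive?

H, D, I, F, J; each is paid $244,900

Sorting: 62,000 (H), 62,200 (D), 209,500 (I), 216,200 (F), 220,900 (J), 244,900 (K), 291,400 (E), …
The 5 lowest are H, D, I, F, J.
Lowest unsuccessful bid: $244,900 → clearing price.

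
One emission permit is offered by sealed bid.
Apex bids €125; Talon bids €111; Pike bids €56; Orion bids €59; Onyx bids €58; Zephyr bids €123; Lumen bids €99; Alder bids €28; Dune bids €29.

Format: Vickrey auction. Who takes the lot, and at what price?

Apex pays €123

Rule: the highest bidder wins and pays the second-highest bid.
Bids ranked: 125 (Apex) > 123 (Zephyr) > 111 (Talon) > 99 (Lumen) > 59 (Orion) > 58 (Onyx) > …
Second-price: Apex pays Zephyr's bid of €123.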